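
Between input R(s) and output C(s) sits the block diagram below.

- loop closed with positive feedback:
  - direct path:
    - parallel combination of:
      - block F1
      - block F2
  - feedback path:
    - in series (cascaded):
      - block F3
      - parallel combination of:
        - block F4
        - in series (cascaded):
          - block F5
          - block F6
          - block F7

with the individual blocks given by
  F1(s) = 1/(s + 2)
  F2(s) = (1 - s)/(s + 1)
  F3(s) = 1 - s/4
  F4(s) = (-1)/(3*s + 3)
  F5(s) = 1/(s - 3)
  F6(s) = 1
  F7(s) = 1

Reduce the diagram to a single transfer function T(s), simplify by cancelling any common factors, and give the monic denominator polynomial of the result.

Step 1 - combine F1, F2 in parallel; result (3 - s^2)/(s^2 + 3*s + 2)
Step 2 - series reduction of F5, F6, F7; result 1/(s - 3)
Step 3 - combine F4, (F5*F6*F7) in parallel; result (2*s + 6)/(3*s^2 - 6*s - 9)
Step 4 - reduce the series chain F3, (F4+(F5*F6*F7)); result (-s^2 + s + 12)/(6*s^2 - 12*s - 18)
Step 5 - reduce the feedback loop with forward (F1+F2) and return (F3*(F4+(F5*F6*F7))); result (-6*s^4 + 12*s^3 + 36*s^2 - 36*s - 54)/(5*s^4 + 7*s^3 - 27*s^2 - 81*s - 72)
The result of step 5 is T(s) in lowest terms. Its denominator has leading coefficient 5; dividing the denominator through by 5 makes it monic.

Hence the answer: s^4 + 7*s^3/5 - 27*s^2/5 - 81*s/5 - 72/5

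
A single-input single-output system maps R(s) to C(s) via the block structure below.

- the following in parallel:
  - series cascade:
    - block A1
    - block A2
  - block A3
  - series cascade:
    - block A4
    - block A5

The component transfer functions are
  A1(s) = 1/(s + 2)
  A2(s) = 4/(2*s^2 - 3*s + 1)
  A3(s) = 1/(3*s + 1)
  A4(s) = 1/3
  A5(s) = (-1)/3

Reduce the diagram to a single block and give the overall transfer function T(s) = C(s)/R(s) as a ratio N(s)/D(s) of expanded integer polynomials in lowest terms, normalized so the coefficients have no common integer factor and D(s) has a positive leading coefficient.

Step 1: reduce the series chain A1, A2 -> 4/(2*s^3 + s^2 - 5*s + 2)
Step 2: cascade A4, A5 -> (-1)/9
Step 3: add (A1*A2), A3, (A4*A5) (parallel) - this is the overall T(s), already in the required normalized form

Therefore the answer is (-6*s^4 + 13*s^3 + 23*s^2 + 62*s + 52)/(54*s^4 + 45*s^3 - 126*s^2 + 9*s + 18).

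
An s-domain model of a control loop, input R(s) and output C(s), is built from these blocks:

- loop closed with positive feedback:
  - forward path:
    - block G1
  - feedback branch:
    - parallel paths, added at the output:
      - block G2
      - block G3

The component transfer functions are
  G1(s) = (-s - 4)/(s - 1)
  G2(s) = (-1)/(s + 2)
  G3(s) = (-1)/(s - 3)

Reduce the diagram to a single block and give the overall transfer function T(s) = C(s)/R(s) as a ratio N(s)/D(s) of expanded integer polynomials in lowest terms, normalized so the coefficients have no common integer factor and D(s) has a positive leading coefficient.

Answer: (-s^3 - 3*s^2 + 10*s + 24)/(s^3 - 4*s^2 - 12*s + 10)

Working:
Step 1 - combine G2, G3 in parallel gives (1 - 2*s)/(s^2 - s - 6)
Step 2 - close the feedback loop around G1, (G2+G3) - this is the overall T(s), already in the required normalized form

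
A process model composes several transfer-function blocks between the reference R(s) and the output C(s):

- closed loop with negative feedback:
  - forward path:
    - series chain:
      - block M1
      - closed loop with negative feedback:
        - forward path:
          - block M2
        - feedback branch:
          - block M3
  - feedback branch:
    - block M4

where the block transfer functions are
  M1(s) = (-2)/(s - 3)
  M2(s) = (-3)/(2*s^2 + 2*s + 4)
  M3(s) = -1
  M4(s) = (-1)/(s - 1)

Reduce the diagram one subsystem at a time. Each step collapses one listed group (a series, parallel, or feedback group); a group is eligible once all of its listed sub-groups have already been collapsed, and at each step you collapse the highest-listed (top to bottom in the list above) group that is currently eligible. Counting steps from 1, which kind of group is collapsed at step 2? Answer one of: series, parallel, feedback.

Step 1: collapse the loop (M2 forward, M3 return)
Step 2: cascade M1, [M2/(1+M2*M3)]
Step 3: close the feedback loop around (M1*[M2/(1+M2*M3)]), M4
At step 2 the group reduced is series.

Therefore the answer is series.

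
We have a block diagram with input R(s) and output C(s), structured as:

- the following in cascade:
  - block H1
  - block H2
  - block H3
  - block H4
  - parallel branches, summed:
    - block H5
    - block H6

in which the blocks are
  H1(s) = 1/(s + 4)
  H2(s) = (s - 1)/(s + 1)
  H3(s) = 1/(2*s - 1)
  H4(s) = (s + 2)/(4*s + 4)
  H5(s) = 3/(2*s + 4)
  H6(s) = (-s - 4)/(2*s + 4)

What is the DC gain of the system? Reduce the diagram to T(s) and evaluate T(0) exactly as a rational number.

(1) sum the parallel branches H5, H6, giving (-s - 1)/(2*s + 4)
(2) cascade H1, H2, H3, H4, (H5+H6), giving (1 - s)/(16*s^3 + 72*s^2 + 24*s - 32)
The step-2 result is T(s). Setting s = 0: T(0) = 1/(-32) = -1/32.

Therefore the answer is -1/32.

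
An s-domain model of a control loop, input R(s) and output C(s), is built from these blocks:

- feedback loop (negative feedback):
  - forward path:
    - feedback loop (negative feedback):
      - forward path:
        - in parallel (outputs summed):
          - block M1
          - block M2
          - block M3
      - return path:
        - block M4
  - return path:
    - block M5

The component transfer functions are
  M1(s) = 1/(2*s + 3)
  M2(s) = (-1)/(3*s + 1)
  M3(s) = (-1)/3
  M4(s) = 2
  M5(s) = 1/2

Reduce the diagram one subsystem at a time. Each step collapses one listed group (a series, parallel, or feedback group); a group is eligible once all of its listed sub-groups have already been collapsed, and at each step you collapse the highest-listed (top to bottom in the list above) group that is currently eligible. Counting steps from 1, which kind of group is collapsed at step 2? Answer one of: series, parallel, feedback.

[1] reduce the parallel group M1, M2, M3
[2] feedback reduction of (M1+M2+M3), M4
[3] reduce the feedback loop with forward [(M1+M2+M3)/(1+(M1+M2+M3)*M4)] and return M5
The group at step 2 is a feedback group.

Answer: feedback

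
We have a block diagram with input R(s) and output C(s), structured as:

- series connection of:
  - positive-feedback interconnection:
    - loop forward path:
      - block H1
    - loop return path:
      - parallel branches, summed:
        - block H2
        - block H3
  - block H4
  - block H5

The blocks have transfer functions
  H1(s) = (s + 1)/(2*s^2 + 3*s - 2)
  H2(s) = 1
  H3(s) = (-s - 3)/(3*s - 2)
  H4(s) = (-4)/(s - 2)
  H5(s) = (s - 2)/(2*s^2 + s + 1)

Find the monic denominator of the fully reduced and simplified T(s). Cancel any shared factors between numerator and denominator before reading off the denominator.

The answer is s^5 + s^4 - 3*s^3/4 + s^2 + 3/4.

Reasoning:
(1) combine H2, H3 in parallel: (2*s - 5)/(3*s - 2)
(2) close the feedback loop around H1, (H2+H3): (3*s^2 + s - 2)/(6*s^3 + 3*s^2 - 9*s + 9)
(3) combine [H1/(1-H1*(H2+H3))], H4, H5 in series: (-12*s^2 - 4*s + 8)/(12*s^5 + 12*s^4 - 9*s^3 + 12*s^2 + 9)
No further cancellation is possible in the step-3 result, so that is T(s). Its denominator becomes monic after dividing by the leading coefficient 12.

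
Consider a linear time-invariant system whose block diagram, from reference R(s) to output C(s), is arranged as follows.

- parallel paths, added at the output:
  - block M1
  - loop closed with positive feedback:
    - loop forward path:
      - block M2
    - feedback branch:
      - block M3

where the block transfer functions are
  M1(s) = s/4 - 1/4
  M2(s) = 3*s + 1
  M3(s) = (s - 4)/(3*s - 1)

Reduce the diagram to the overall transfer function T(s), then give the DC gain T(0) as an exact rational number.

First reduce the diagram to T(s).

1. reduce the feedback loop with forward M2 and return M3 gives (1 - 9*s^2)/(3*s^2 - 14*s - 3)
2. parallel reduction of M1, [M2/(1-M2*M3)] gives (3*s^3 - 53*s^2 + 11*s + 7)/(12*s^2 - 56*s - 12)
DC gain: substitute s = 0 into T(s) from step 2: T(0) = 7/(-12) = -7/12.

Answer: -7/12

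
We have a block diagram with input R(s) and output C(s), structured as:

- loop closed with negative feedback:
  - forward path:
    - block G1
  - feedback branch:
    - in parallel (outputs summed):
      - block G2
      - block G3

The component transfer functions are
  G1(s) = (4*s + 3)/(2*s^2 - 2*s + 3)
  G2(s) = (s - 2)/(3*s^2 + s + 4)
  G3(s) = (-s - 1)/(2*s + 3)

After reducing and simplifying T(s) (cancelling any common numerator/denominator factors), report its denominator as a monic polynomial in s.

(1) combine G2, G3 in parallel: (-3*s^3 - 2*s^2 - 6*s - 10)/(6*s^3 + 11*s^2 + 11*s + 12)
(2) collapse the loop (G1 forward, (G2+G3) return): (24*s^4 + 62*s^3 + 77*s^2 + 81*s + 36)/(12*s^5 - 2*s^4 + s^3 + 5*s^2 - 49*s + 6)
The result of step 2 is T(s) in lowest terms. Its denominator has leading coefficient 12; dividing the denominator through by 12 makes it monic.

Hence the answer: s^5 - s^4/6 + s^3/12 + 5*s^2/12 - 49*s/12 + 1/2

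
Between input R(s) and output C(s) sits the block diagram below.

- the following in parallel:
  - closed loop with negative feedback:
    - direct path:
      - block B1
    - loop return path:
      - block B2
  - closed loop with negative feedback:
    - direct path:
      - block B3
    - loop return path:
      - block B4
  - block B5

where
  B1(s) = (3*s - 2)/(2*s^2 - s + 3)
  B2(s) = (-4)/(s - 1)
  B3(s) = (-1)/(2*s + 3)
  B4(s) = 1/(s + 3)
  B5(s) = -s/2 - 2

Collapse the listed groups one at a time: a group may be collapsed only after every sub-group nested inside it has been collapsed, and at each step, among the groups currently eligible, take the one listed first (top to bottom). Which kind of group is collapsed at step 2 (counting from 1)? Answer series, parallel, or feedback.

Reducing step by step:

Step 1: feedback reduction of B1, B2
Step 2: reduce the feedback loop with forward B3 and return B4
Step 3: sum the parallel branches [B1/(1+B1*B2)], [B3/(1+B3*B4)], B5
Step 2: feedback.

Answer: feedback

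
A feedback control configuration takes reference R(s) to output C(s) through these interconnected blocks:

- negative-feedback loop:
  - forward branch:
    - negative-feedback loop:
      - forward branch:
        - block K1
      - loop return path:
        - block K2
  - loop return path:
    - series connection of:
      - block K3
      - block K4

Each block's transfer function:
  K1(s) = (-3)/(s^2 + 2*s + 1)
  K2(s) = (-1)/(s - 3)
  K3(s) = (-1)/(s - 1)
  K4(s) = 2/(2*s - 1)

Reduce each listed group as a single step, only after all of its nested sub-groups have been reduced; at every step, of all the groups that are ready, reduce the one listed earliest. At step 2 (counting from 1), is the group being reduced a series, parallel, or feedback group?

1. feedback reduction of K1, K2
2. reduce the series chain K3, K4
3. reduce the feedback loop with forward [K1/(1+K1*K2)] and return (K3*K4)
Step 2 collapses a series group.

Hence the answer: series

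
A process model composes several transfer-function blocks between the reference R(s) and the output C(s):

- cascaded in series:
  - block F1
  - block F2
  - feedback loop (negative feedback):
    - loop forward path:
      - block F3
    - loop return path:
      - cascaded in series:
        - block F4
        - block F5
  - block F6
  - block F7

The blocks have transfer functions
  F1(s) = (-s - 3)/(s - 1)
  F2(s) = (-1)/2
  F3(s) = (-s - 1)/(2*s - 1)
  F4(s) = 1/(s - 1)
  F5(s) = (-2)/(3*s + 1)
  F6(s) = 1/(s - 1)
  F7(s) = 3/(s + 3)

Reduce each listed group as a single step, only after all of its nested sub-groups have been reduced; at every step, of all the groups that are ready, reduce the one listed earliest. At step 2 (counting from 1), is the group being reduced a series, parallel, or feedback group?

Step 1 - series reduction of F4, F5
Step 2 - close the feedback loop around F3, (F4*F5)
Step 3 - multiply F1, F2, [F3/(1+F3*(F4*F5))], F6, F7 (series)
Step 2: feedback.

Answer: feedback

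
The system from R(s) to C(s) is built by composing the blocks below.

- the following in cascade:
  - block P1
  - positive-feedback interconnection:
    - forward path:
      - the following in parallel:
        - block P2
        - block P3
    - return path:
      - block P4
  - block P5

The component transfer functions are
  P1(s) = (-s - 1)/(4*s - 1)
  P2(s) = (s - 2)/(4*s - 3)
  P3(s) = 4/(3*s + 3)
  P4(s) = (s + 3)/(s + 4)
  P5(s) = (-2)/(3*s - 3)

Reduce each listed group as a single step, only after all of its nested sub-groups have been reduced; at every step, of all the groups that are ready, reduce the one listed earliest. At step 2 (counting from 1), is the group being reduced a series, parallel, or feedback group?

The answer is feedback.

Reasoning:
(1) parallel reduction of P2, P3
(2) close the feedback loop around (P2+P3), P4
(3) cascade P1, [(P2+P3)/(1-(P2+P3)*P4)], P5
Step 2 collapses a feedback group.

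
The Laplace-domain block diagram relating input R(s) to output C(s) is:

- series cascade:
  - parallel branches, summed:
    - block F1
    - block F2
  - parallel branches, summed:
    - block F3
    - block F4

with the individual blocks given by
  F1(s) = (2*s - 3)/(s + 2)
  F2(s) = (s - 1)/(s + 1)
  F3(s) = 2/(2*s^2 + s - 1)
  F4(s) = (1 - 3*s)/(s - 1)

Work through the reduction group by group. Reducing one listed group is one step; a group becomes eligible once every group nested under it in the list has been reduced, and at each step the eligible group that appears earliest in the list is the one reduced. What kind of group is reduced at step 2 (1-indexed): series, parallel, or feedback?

The answer is parallel.

Reasoning:
1. reduce the parallel group F1, F2
2. sum the parallel branches F3, F4
3. combine (F1+F2), (F3+F4) in series
Step 2 collapses a parallel group.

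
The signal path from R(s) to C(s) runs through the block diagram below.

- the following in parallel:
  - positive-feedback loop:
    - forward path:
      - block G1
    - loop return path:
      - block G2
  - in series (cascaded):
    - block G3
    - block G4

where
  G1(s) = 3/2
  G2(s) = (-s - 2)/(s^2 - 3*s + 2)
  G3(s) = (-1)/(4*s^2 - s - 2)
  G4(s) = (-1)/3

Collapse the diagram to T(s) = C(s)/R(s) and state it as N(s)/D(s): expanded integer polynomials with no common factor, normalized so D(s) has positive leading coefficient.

[1] reduce the feedback loop with forward G1 and return G2: (3*s^2 - 9*s + 6)/(2*s^2 - 3*s + 10)
[2] combine G3, G4 in series: 1/(12*s^2 - 3*s - 6)
[3] sum the parallel branches [G1/(1-G1*G2)], (G3*G4), which is the overall transfer function T(s) = C(s)/R(s) in lowest terms

Answer: (36*s^4 - 117*s^3 + 83*s^2 + 33*s - 26)/(24*s^4 - 42*s^3 + 117*s^2 - 12*s - 60)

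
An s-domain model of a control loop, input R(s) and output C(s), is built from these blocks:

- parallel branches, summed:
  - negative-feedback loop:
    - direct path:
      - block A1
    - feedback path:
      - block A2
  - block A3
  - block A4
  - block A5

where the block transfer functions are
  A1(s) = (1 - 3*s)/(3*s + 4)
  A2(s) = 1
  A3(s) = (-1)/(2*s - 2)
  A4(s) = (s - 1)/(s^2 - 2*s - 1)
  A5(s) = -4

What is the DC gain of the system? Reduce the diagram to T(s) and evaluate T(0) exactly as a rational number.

1. close the feedback loop around A1, A2 = 1/5 - 3*s/5
2. add [A1/(1+A1*A2)], A3, A4, A5 (parallel) = (-6*s^4 - 20*s^3 + 113*s^2 - 54*s - 23)/(10*s^3 - 30*s^2 + 10*s + 10)
DC gain: substitute s = 0 into T(s) from step 2: T(0) = -23/10.

Therefore the answer is -23/10.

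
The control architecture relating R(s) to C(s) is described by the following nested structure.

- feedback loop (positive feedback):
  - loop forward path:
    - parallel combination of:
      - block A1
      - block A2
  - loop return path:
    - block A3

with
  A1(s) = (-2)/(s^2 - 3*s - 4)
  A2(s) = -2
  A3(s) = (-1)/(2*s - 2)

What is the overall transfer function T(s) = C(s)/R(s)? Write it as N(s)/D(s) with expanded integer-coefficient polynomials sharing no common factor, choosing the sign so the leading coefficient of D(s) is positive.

Answer: (-2*s^3 + 8*s^2 - 6)/(s^3 - 5*s^2 + 2*s + 7)

Working:
[1] add A1, A2 (parallel), giving (-2*s^2 + 6*s + 6)/(s^2 - 3*s - 4)
[2] apply the feedback formula to (A1+A2), A3: this yields T(s), and no further normalization is needed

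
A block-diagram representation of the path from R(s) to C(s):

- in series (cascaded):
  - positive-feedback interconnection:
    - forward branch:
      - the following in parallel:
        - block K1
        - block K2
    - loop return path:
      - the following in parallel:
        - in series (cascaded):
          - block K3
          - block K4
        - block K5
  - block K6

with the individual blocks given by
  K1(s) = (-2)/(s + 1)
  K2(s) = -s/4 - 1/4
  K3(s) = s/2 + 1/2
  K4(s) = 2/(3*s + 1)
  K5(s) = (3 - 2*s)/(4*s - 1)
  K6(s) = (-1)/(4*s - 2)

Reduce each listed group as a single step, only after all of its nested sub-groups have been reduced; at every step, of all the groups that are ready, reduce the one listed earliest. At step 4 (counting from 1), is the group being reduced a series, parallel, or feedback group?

Answer: feedback

Working:
(1) sum the parallel branches K1, K2
(2) combine K3, K4 in series
(3) sum the parallel branches (K3*K4), K5
(4) close the feedback loop around (K1+K2), ((K3*K4)+K5)
(5) combine [(K1+K2)/(1-(K1+K2)*((K3*K4)+K5))], K6 in series
Step 4 collapses a feedback group.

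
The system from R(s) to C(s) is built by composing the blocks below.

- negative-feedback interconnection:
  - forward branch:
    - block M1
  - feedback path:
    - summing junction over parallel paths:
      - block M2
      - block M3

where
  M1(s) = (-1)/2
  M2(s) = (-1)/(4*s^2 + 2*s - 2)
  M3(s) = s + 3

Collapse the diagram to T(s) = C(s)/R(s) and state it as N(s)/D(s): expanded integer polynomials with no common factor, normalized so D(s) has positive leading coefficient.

The answer is (4*s^2 + 2*s - 2)/(4*s^3 + 6*s^2 - 3).

Reasoning:
Step 1. add M2, M3 (parallel) gives (4*s^3 + 14*s^2 + 4*s - 7)/(4*s^2 + 2*s - 2)
Step 2. reduce the feedback loop with forward M1 and return (M2+M3): this yields T(s), and no further normalization is needed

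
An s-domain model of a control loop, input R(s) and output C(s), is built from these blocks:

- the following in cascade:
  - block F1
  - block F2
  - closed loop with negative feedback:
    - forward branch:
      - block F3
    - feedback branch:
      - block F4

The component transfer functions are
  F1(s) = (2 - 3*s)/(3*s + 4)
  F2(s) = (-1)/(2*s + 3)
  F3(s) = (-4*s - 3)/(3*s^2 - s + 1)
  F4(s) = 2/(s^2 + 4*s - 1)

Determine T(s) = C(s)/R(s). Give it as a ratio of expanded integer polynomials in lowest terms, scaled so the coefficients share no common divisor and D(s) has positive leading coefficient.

First reduce the diagram to T(s).

(1) apply the feedback formula to F3, F4 = (-4*s^3 - 19*s^2 - 8*s + 3)/(3*s^4 + 11*s^3 - 6*s^2 - 3*s - 7)
(2) reduce the series chain F1, F2, [F3/(1+F3*F4)], which is the overall transfer function T(s) = C(s)/R(s) in lowest terms

Answer: (-12*s^4 - 49*s^3 + 14*s^2 + 25*s - 6)/(18*s^6 + 117*s^5 + 187*s^4 + 12*s^3 - 165*s^2 - 155*s - 84)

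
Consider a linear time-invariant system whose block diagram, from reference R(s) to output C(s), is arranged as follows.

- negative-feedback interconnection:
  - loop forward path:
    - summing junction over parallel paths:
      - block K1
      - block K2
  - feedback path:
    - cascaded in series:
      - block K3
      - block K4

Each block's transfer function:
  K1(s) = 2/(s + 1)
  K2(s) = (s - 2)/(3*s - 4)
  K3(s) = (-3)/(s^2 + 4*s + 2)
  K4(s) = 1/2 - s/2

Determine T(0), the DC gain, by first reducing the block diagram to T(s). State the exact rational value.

Step 1 - add K1, K2 (parallel); result (s^2 + 5*s - 10)/(3*s^2 - s - 4)
Step 2 - reduce the series chain K3, K4; result (3*s - 3)/(2*s^2 + 8*s + 4)
Step 3 - close the feedback loop around (K1+K2), (K3*K4); result (2*s^4 + 18*s^3 + 24*s^2 - 60*s - 40)/(6*s^4 + 25*s^3 + 8*s^2 - 81*s + 14)
That last expression is T(s); at s = 0 only the constant terms survive, so T(0) = -40/14 = -20/7.

Answer: -20/7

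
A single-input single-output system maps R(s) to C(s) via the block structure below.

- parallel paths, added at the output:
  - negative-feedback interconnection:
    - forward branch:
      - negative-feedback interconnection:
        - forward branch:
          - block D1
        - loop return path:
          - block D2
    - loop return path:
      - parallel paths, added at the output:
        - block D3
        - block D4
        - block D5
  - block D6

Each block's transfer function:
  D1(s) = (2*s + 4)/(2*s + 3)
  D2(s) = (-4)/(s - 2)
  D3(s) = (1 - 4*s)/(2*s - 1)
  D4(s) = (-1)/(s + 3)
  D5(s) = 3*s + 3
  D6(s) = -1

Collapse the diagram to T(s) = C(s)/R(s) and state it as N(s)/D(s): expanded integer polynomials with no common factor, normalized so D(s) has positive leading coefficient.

Step 1: feedback reduction of D1, D2 gives (2*s^2 - 8)/(2*s^2 - 9*s - 22)
Step 2: add D3, D4, D5 (parallel) gives (6*s^3 + 17*s^2 - 7*s - 5)/(2*s^2 + 5*s - 3)
Step 3: feedback reduction of [D1/(1+D1*D2)], (D3+D4+D5) gives (4*s^4 + 10*s^3 - 22*s^2 - 40*s + 24)/(12*s^5 + 38*s^4 - 70*s^3 - 241*s^2 - 27*s + 106)
Step 4: parallel reduction of [[D1/(1+D1*D2)]/(1+[D1/(1+D1*D2)]*(D3+D4+D5))], D6 - this is the overall T(s), already in the required normalized form

Therefore the answer is (-12*s^5 - 34*s^4 + 80*s^3 + 219*s^2 - 13*s - 82)/(12*s^5 + 38*s^4 - 70*s^3 - 241*s^2 - 27*s + 106).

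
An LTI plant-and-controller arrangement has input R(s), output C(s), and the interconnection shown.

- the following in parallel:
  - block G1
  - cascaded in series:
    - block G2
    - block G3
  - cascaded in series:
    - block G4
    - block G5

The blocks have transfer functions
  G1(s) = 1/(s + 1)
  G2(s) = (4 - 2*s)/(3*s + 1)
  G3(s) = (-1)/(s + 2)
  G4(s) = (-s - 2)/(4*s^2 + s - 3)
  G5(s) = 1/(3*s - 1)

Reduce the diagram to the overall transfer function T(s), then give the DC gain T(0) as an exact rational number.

[1] reduce the series chain G2, G3 -> (2*s - 4)/(3*s^2 + 7*s + 2)
[2] series reduction of G4, G5 -> (-s - 2)/(12*s^3 - s^2 - 10*s + 3)
[3] parallel reduction of G1, (G2*G3), (G4*G5) -> (60*s^4 - 8*s^3 - 87*s^2 + 25*s - 10)/(36*s^5 + 81*s^4 - 13*s^3 - 63*s^2 + s + 6)
The step-3 result is T(s). Setting s = 0: T(0) = -10/6 = -5/3.

Hence the answer: -5/3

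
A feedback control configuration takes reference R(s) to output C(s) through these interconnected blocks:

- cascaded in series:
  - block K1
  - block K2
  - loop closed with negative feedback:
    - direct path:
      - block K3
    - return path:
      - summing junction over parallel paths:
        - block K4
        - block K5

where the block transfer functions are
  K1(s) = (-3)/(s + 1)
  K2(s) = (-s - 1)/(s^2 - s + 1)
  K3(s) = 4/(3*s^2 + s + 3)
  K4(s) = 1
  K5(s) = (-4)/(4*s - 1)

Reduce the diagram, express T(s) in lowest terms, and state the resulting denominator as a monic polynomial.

Reducing step by step:

Step 1. parallel reduction of K4, K5 gives (4*s - 5)/(4*s - 1)
Step 2. apply the feedback formula to K3, (K4+K5) gives (16*s - 4)/(12*s^3 + s^2 + 27*s - 23)
Step 3. multiply K1, K2, [K3/(1+K3*(K4+K5))] (series) gives (48*s - 12)/(12*s^5 - 11*s^4 + 38*s^3 - 49*s^2 + 50*s - 23)
T(s) is the step-3 result (common factors already cancelled). Leading coefficient of the denominator: 12. Divide through by 12 for the monic polynomial.

Answer: s^5 - 11*s^4/12 + 19*s^3/6 - 49*s^2/12 + 25*s/6 - 23/12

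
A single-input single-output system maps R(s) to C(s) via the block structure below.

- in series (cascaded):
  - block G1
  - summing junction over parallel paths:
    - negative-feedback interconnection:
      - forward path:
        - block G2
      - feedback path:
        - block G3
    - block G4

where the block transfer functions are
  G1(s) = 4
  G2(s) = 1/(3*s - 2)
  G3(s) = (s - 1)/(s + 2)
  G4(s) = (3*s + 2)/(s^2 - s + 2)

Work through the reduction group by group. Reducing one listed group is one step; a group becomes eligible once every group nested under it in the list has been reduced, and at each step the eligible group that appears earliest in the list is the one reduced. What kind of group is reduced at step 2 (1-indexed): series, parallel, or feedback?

1. collapse the loop (G2 forward, G3 return)
2. add [G2/(1+G2*G3)], G4 (parallel)
3. cascade G1, ([G2/(1+G2*G3)]+G4)
The group at step 2 is a parallel group.

Hence the answer: parallel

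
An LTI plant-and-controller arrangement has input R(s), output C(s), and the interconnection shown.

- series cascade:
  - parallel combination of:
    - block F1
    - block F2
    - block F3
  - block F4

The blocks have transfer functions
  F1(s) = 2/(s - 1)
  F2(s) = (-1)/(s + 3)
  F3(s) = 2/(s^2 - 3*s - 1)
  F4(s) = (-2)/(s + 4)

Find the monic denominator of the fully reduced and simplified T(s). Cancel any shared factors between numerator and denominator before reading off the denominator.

The answer is s^5 + 3*s^4 - 14*s^3 - 33*s^2 + 31*s + 12.

Reasoning:
Step 1: reduce the parallel group F1, F2, F3 = (s^3 + 6*s^2 - 18*s - 13)/(s^4 - s^3 - 10*s^2 + 7*s + 3)
Step 2: reduce the series chain (F1+F2+F3), F4 = (-2*s^3 - 12*s^2 + 36*s + 26)/(s^5 + 3*s^4 - 14*s^3 - 33*s^2 + 31*s + 12)
T(s) is the step-2 result (common factors already cancelled). Leading coefficient of the denominator: 1, so no rescaling is needed.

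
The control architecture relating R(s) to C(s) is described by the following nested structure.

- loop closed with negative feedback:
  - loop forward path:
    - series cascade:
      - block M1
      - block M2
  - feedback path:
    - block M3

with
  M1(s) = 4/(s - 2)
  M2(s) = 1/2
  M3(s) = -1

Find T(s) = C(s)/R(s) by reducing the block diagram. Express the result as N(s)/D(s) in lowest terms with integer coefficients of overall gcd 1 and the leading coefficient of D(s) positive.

Answer: 2/(s - 4)

Working:
(1) cascade M1, M2: 2/(s - 2)
(2) reduce the feedback loop with forward (M1*M2) and return M3, which is the overall transfer function T(s) = C(s)/R(s) in lowest terms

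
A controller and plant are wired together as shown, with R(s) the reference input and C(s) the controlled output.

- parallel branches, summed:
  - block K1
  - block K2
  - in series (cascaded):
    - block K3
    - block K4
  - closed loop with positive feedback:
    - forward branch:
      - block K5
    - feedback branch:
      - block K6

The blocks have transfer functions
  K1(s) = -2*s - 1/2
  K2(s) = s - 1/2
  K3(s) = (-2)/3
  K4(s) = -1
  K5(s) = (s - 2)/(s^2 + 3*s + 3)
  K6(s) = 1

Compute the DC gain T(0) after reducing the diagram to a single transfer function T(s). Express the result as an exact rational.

The answer is -11/15.

Reasoning:
1. multiply K3, K4 (series), giving 2/3
2. collapse the loop (K5 forward, K6 return), giving (s - 2)/(s^2 + 2*s + 5)
3. reduce the parallel group K1, K2, (K3*K4), [K5/(1-K5*K6)], giving (-3*s^3 - 7*s^2 - 14*s - 11)/(3*s^2 + 6*s + 15)
Step 3 gives the overall T(s). Then T(0) = -11/15.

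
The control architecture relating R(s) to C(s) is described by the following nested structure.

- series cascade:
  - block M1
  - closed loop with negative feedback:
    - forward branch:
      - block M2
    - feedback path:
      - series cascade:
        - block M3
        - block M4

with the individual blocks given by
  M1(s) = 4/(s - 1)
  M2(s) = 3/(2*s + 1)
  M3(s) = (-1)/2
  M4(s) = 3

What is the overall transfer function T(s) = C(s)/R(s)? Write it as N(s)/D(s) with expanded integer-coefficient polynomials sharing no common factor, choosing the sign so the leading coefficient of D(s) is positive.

Step 1 - series reduction of M3, M4 -> (-3)/2
Step 2 - feedback reduction of M2, (M3*M4) -> 6/(4*s - 7)
Step 3 - series reduction of M1, [M2/(1+M2*(M3*M4))], giving the overall T(s)

Therefore the answer is 24/(4*s^2 - 11*s + 7).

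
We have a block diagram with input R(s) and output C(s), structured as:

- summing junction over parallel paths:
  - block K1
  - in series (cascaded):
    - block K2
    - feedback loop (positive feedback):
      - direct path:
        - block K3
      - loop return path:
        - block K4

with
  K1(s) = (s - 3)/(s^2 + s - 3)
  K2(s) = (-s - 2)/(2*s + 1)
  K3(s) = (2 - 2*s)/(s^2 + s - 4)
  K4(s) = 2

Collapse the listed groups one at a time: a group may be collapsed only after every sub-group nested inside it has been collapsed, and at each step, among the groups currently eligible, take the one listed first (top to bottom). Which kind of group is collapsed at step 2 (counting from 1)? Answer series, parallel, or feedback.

[1] feedback reduction of K3, K4
[2] cascade K2, [K3/(1-K3*K4)]
[3] reduce the parallel group K1, (K2*[K3/(1-K3*K4)])
So the answer for step 2 is series.

Final answer: series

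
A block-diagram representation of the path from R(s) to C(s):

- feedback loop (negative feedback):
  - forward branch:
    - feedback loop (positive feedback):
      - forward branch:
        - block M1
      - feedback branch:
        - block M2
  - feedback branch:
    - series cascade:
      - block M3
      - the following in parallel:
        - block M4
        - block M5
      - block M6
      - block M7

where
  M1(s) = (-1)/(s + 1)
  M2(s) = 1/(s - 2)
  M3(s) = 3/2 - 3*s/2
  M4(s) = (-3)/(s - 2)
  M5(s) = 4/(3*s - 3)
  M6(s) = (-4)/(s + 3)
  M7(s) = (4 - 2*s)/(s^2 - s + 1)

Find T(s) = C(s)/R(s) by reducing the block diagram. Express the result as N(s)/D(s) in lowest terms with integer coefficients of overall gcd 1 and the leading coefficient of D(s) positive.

1. close the feedback loop around M1, M2 = (2 - s)/(s^2 - s - 1)
2. add M4, M5 (parallel) = (1 - 5*s)/(3*s^2 - 9*s + 6)
3. cascade M3, (M4+M5), M6, M7 = (20*s - 4)/(s^3 + 2*s^2 - 2*s + 3)
4. collapse the loop ([M1/(1-M1*M2)] forward, (M3*(M4+M5)*M6*M7) return), giving the overall T(s)

Final answer: (-s^4 + 6*s^2 - 7*s + 6)/(s^5 + s^4 - 5*s^3 - 17*s^2 + 43*s - 11)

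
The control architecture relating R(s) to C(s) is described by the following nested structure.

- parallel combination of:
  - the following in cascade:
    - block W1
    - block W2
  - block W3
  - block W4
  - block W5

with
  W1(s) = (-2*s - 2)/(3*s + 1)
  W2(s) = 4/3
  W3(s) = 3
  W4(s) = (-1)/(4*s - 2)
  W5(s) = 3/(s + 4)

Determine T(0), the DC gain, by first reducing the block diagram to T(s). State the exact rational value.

Answer: 19/12

Working:
(1) combine W1, W2 in series gives (-8*s - 8)/(9*s + 3)
(2) add (W1*W2), W3, W4, W5 (parallel) gives (76*s^3 + 369*s^2 - 195*s - 38)/(36*s^3 + 138*s^2 - 30*s - 24)
The step-2 result is T(s). Setting s = 0: T(0) = -38/(-24) = 19/12.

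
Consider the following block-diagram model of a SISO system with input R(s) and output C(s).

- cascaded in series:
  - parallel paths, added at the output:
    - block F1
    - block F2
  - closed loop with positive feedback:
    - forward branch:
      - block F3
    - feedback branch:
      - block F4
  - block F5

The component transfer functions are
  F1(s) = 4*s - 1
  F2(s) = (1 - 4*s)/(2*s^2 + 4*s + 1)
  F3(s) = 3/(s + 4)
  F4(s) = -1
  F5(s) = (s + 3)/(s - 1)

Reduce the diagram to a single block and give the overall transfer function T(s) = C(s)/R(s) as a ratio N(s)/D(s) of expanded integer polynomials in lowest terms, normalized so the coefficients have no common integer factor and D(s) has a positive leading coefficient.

Reducing step by step:

Step 1 - parallel reduction of F1, F2 -> (8*s^3 + 14*s^2 - 4*s)/(2*s^2 + 4*s + 1)
Step 2 - apply the feedback formula to F3, F4 -> 3/(s + 7)
Step 3 - cascade (F1+F2), [F3/(1-F3*F4)], F5, which is the overall transfer function T(s) = C(s)/R(s) in lowest terms

Answer: (24*s^4 + 114*s^3 + 114*s^2 - 36*s)/(2*s^4 + 16*s^3 + 11*s^2 - 22*s - 7)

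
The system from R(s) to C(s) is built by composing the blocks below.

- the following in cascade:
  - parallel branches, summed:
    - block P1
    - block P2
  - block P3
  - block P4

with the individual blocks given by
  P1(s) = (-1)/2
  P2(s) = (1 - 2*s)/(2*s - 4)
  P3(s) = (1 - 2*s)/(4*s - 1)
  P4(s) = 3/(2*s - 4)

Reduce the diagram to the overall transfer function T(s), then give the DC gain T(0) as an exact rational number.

1. parallel reduction of P1, P2 -> (3 - 3*s)/(2*s - 4)
2. cascade (P1+P2), P3, P4 -> (18*s^2 - 27*s + 9)/(16*s^3 - 68*s^2 + 80*s - 16)
Evaluating the step-2 result (the overall T(s)) at s = 0 gives T(0) = 9/(-16) = -9/16.

Therefore the answer is -9/16.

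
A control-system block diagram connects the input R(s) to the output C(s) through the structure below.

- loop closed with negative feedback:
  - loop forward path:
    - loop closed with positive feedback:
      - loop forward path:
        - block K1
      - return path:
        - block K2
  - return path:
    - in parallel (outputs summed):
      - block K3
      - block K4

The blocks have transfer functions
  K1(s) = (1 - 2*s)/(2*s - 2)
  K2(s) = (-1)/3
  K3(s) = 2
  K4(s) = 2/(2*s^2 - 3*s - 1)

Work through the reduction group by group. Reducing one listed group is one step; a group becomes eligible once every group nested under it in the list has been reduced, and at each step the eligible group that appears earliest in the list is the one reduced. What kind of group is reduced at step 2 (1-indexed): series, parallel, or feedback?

(1) apply the feedback formula to K1, K2
(2) sum the parallel branches K3, K4
(3) apply the feedback formula to [K1/(1-K1*K2)], (K3+K4)
So the answer for step 2 is parallel.

Therefore the answer is parallel.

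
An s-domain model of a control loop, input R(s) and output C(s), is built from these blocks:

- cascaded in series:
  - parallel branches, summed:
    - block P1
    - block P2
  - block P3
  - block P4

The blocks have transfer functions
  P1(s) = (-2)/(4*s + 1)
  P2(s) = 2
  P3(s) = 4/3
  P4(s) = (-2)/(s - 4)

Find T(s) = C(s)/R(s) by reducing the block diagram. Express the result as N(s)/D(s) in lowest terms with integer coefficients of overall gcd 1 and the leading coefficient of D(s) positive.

First reduce the diagram to T(s).

Step 1. reduce the parallel group P1, P2, giving (8*s)/(4*s + 1)
Step 2. reduce the series chain (P1+P2), P3, P4; the result is T(s) itself (integer coefficients, no common factor, positive leading denominator coefficient)

Answer: (-64*s)/(12*s^2 - 45*s - 12)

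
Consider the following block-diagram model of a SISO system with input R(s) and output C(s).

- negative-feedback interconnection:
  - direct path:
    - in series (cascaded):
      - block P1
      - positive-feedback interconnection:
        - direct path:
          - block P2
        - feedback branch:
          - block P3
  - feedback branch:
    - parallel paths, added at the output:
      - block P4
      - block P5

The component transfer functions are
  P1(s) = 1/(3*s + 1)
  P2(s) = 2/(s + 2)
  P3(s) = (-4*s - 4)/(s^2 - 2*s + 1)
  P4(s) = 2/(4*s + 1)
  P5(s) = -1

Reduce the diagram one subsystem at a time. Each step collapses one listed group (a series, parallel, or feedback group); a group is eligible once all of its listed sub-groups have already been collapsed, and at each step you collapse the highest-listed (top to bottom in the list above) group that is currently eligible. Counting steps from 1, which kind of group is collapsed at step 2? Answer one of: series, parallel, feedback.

Step 1. reduce the feedback loop with forward P2 and return P3
Step 2. combine P1, [P2/(1-P2*P3)] in series
Step 3. add P4, P5 (parallel)
Step 4. close the feedback loop around (P1*[P2/(1-P2*P3)]), (P4+P5)
At step 2 the group reduced is series.

Final answer: series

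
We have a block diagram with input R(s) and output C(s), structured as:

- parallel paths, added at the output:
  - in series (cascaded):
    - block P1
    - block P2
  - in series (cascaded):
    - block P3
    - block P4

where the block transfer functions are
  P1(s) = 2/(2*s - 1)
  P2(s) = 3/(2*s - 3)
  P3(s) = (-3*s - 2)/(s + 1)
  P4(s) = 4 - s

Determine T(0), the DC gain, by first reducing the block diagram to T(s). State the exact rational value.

1. reduce the series chain P1, P2: 6/(4*s^2 - 8*s + 3)
2. combine P3, P4 in series: (3*s^2 - 10*s - 8)/(s + 1)
3. add (P1*P2), (P3*P4) (parallel): (12*s^4 - 64*s^3 + 57*s^2 + 40*s - 18)/(4*s^3 - 4*s^2 - 5*s + 3)
The step-3 result is T(s). Setting s = 0: T(0) = -18/3 = -6.

Final answer: -6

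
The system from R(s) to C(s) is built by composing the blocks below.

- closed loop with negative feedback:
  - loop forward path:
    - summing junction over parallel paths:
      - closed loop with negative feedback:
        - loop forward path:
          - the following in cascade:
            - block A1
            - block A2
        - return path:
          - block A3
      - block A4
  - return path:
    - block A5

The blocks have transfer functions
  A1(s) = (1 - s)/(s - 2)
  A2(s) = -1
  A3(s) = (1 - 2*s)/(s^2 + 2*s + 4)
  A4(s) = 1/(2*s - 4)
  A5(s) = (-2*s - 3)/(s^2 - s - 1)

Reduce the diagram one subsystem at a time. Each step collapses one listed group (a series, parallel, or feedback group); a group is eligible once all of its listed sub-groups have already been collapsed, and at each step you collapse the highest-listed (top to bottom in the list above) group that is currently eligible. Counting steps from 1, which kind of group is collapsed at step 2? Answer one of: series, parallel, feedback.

The answer is feedback.

Reasoning:
1. cascade A1, A2
2. apply the feedback formula to (A1*A2), A3
3. combine [(A1*A2)/(1+(A1*A2)*A3)], A4 in parallel
4. apply the feedback formula to ([(A1*A2)/(1+(A1*A2)*A3)]+A4), A5
So the answer for step 2 is feedback.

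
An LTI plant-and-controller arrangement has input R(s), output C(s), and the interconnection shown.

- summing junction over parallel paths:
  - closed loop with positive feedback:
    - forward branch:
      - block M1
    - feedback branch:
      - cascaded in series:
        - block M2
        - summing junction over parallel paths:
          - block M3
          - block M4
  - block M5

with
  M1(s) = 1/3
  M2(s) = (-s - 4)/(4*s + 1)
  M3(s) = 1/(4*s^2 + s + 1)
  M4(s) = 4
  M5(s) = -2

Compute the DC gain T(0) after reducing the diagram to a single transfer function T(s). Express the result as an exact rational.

Reducing step by step:

Step 1 - combine M3, M4 in parallel = (16*s^2 + 4*s + 5)/(4*s^2 + s + 1)
Step 2 - cascade M2, (M3+M4) = (-16*s^3 - 68*s^2 - 21*s - 20)/(16*s^3 + 8*s^2 + 5*s + 1)
Step 3 - feedback reduction of M1, (M2*(M3+M4)) = (16*s^3 + 8*s^2 + 5*s + 1)/(64*s^3 + 92*s^2 + 36*s + 23)
Step 4 - add [M1/(1-M1*(M2*(M3+M4)))], M5 (parallel) = (-112*s^3 - 176*s^2 - 67*s - 45)/(64*s^3 + 92*s^2 + 36*s + 23)
DC gain: substitute s = 0 into T(s) from step 4: T(0) = -45/23.

Answer: -45/23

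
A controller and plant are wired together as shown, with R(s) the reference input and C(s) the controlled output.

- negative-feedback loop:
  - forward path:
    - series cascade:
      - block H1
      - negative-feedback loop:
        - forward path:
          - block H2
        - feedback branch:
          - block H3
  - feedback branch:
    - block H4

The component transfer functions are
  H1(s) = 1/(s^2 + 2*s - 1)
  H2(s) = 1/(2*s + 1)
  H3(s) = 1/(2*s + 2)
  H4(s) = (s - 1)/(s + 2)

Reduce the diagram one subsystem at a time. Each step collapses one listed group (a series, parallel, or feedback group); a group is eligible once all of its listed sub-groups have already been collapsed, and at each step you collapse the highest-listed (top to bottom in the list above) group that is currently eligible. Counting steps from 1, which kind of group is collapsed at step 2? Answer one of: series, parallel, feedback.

The answer is series.

Reasoning:
Step 1: reduce the feedback loop with forward H2 and return H3
Step 2: cascade H1, [H2/(1+H2*H3)]
Step 3: close the feedback loop around (H1*[H2/(1+H2*H3)]), H4
Step 2: series.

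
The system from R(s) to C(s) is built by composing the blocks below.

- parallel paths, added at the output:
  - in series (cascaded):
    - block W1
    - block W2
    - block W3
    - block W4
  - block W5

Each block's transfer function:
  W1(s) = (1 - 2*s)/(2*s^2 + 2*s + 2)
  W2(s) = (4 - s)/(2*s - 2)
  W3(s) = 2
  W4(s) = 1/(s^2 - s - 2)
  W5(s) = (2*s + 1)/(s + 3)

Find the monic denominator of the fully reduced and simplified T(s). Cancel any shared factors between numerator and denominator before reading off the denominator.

Answer: s^6 + 2*s^5 - 5*s^4 - 7*s^3 - 2*s^2 + 5*s + 6

Working:
Step 1. reduce the series chain W1, W2, W3, W4: (2*s^2 - 9*s + 4)/(2*s^5 - 2*s^4 - 4*s^3 - 2*s^2 + 2*s + 4)
Step 2. reduce the parallel group (W1*W2*W3*W4), W5: (4*s^6 - 2*s^5 - 10*s^4 - 6*s^3 - s^2 - 13*s + 16)/(2*s^6 + 4*s^5 - 10*s^4 - 14*s^3 - 4*s^2 + 10*s + 12)
The result of step 2 is T(s) in lowest terms. Its denominator has leading coefficient 2; dividing the denominator through by 2 makes it monic.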